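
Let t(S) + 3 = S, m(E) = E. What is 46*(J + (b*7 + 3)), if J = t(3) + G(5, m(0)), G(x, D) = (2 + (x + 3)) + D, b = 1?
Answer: 920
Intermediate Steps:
G(x, D) = 5 + D + x (G(x, D) = (2 + (3 + x)) + D = (5 + x) + D = 5 + D + x)
t(S) = -3 + S
J = 10 (J = (-3 + 3) + (5 + 0 + 5) = 0 + 10 = 10)
46*(J + (b*7 + 3)) = 46*(10 + (1*7 + 3)) = 46*(10 + (7 + 3)) = 46*(10 + 10) = 46*20 = 920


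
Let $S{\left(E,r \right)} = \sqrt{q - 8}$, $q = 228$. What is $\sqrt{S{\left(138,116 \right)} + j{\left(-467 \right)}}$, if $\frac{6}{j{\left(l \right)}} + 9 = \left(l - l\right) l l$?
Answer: $\frac{\sqrt{-6 + 18 \sqrt{55}}}{3} \approx 3.7637$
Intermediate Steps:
$j{\left(l \right)} = - \frac{2}{3}$ ($j{\left(l \right)} = \frac{6}{-9 + \left(l - l\right) l l} = \frac{6}{-9 + 0 l^{2}} = \frac{6}{-9 + 0} = \frac{6}{-9} = 6 \left(- \frac{1}{9}\right) = - \frac{2}{3}$)
$S{\left(E,r \right)} = 2 \sqrt{55}$ ($S{\left(E,r \right)} = \sqrt{228 - 8} = \sqrt{220} = 2 \sqrt{55}$)
$\sqrt{S{\left(138,116 \right)} + j{\left(-467 \right)}} = \sqrt{2 \sqrt{55} - \frac{2}{3}} = \sqrt{- \frac{2}{3} + 2 \sqrt{55}}$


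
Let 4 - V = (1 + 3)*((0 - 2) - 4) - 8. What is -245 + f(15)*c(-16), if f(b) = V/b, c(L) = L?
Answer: -1417/5 ≈ -283.40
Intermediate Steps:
V = 36 (V = 4 - ((1 + 3)*((0 - 2) - 4) - 8) = 4 - (4*(-2 - 4) - 8) = 4 - (4*(-6) - 8) = 4 - (-24 - 8) = 4 - 1*(-32) = 4 + 32 = 36)
f(b) = 36/b
-245 + f(15)*c(-16) = -245 + (36/15)*(-16) = -245 + (36*(1/15))*(-16) = -245 + (12/5)*(-16) = -245 - 192/5 = -1417/5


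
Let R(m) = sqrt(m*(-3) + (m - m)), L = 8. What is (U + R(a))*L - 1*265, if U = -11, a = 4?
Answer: -353 + 16*I*sqrt(3) ≈ -353.0 + 27.713*I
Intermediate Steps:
R(m) = sqrt(3)*sqrt(-m) (R(m) = sqrt(-3*m + 0) = sqrt(-3*m) = sqrt(3)*sqrt(-m))
(U + R(a))*L - 1*265 = (-11 + sqrt(3)*sqrt(-1*4))*8 - 1*265 = (-11 + sqrt(3)*sqrt(-4))*8 - 265 = (-11 + sqrt(3)*(2*I))*8 - 265 = (-11 + 2*I*sqrt(3))*8 - 265 = (-88 + 16*I*sqrt(3)) - 265 = -353 + 16*I*sqrt(3)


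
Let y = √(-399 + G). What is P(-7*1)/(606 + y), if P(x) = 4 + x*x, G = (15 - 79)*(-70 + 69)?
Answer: 32118/367571 - 53*I*√335/367571 ≈ 0.087379 - 0.0026391*I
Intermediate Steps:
G = 64 (G = -64*(-1) = 64)
y = I*√335 (y = √(-399 + 64) = √(-335) = I*√335 ≈ 18.303*I)
P(x) = 4 + x²
P(-7*1)/(606 + y) = (4 + (-7*1)²)/(606 + I*√335) = (4 + (-7)²)/(606 + I*√335) = (4 + 49)/(606 + I*√335) = 53/(606 + I*√335)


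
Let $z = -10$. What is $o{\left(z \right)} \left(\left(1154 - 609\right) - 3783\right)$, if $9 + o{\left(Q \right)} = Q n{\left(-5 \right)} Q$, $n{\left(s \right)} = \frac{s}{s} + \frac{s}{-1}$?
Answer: $-1913658$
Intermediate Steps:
$n{\left(s \right)} = 1 - s$ ($n{\left(s \right)} = 1 + s \left(-1\right) = 1 - s$)
$o{\left(Q \right)} = -9 + 6 Q^{2}$ ($o{\left(Q \right)} = -9 + Q \left(1 - -5\right) Q = -9 + Q \left(1 + 5\right) Q = -9 + Q 6 Q = -9 + 6 Q Q = -9 + 6 Q^{2}$)
$o{\left(z \right)} \left(\left(1154 - 609\right) - 3783\right) = \left(-9 + 6 \left(-10\right)^{2}\right) \left(\left(1154 - 609\right) - 3783\right) = \left(-9 + 6 \cdot 100\right) \left(\left(1154 - 609\right) - 3783\right) = \left(-9 + 600\right) \left(545 - 3783\right) = 591 \left(-3238\right) = -1913658$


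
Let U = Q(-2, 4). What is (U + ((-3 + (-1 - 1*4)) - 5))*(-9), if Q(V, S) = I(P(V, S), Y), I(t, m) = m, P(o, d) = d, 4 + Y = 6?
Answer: 99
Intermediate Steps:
Y = 2 (Y = -4 + 6 = 2)
Q(V, S) = 2
U = 2
(U + ((-3 + (-1 - 1*4)) - 5))*(-9) = (2 + ((-3 + (-1 - 1*4)) - 5))*(-9) = (2 + ((-3 + (-1 - 4)) - 5))*(-9) = (2 + ((-3 - 5) - 5))*(-9) = (2 + (-8 - 5))*(-9) = (2 - 13)*(-9) = -11*(-9) = 99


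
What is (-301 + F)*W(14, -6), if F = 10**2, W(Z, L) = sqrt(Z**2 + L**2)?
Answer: -402*sqrt(58) ≈ -3061.5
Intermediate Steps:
W(Z, L) = sqrt(L**2 + Z**2)
F = 100
(-301 + F)*W(14, -6) = (-301 + 100)*sqrt((-6)**2 + 14**2) = -201*sqrt(36 + 196) = -402*sqrt(58)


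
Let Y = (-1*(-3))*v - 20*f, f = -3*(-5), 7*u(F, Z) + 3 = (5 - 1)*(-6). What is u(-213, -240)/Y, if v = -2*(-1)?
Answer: 9/686 ≈ 0.013120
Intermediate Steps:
v = 2
u(F, Z) = -27/7 (u(F, Z) = -3/7 + ((5 - 1)*(-6))/7 = -3/7 + (4*(-6))/7 = -3/7 + (⅐)*(-24) = -3/7 - 24/7 = -27/7)
f = 15
Y = -294 (Y = -1*(-3)*2 - 20*15 = 3*2 - 300 = 6 - 300 = -294)
u(-213, -240)/Y = -27/7/(-294) = -27/7*(-1/294) = 9/686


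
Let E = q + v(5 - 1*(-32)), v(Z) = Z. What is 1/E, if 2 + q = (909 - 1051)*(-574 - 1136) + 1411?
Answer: 1/244266 ≈ 4.0939e-6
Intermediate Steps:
q = 244229 (q = -2 + ((909 - 1051)*(-574 - 1136) + 1411) = -2 + (-142*(-1710) + 1411) = -2 + (242820 + 1411) = -2 + 244231 = 244229)
E = 244266 (E = 244229 + (5 - 1*(-32)) = 244229 + (5 + 32) = 244229 + 37 = 244266)
1/E = 1/244266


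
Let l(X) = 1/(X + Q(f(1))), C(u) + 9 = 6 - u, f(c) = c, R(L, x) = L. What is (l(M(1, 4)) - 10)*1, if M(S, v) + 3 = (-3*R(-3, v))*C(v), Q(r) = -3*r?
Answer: -691/69 ≈ -10.014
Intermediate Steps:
C(u) = -3 - u (C(u) = -9 + (6 - u) = -3 - u)
M(S, v) = -30 - 9*v (M(S, v) = -3 + (-3*(-3))*(-3 - v) = -3 + 9*(-3 - v) = -3 + (-27 - 9*v) = -30 - 9*v)
l(X) = 1/(-3 + X) (l(X) = 1/(X - 3*1) = 1/(X - 3) = 1/(-3 + X))
(l(M(1, 4)) - 10)*1 = (1/(-3 + (-30 - 9*4)) - 10)*1 = (1/(-3 + (-30 - 36)) - 10)*1 = (1/(-3 - 66) - 10)*1 = (1/(-69) - 10)*1 = (-1/69 - 10)*1 = -691/69*1 = -691/69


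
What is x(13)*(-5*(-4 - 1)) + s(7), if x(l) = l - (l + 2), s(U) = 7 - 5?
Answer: -48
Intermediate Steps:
s(U) = 2
x(l) = -2 (x(l) = l - (2 + l) = l + (-2 - l) = -2)
x(13)*(-5*(-4 - 1)) + s(7) = -(-10)*(-4 - 1) + 2 = -(-10)*(-5) + 2 = -2*25 + 2 = -50 + 2 = -48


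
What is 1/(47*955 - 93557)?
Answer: -1/48672 ≈ -2.0546e-5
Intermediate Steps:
1/(47*955 - 93557) = 1/(44885 - 93557) = 1/(-48672) = -1/48672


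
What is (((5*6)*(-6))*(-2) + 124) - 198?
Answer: 286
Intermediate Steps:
(((5*6)*(-6))*(-2) + 124) - 198 = ((30*(-6))*(-2) + 124) - 198 = (-180*(-2) + 124) - 198 = (360 + 124) - 198 = 484 - 198 = 286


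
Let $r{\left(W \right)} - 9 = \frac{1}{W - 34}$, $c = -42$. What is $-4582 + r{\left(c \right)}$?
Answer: $- \frac{347549}{76} \approx -4573.0$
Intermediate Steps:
$r{\left(W \right)} = 9 + \frac{1}{-34 + W}$ ($r{\left(W \right)} = 9 + \frac{1}{W - 34} = 9 + \frac{1}{-34 + W}$)
$-4582 + r{\left(c \right)} = -4582 + \frac{-305 + 9 \left(-42\right)}{-34 - 42} = -4582 + \frac{-305 - 378}{-76} = -4582 - - \frac{683}{76} = -4582 + \frac{683}{76} = - \frac{347549}{76}$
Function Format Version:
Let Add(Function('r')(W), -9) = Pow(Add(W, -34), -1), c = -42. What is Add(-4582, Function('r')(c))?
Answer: Rational(-347549, 76) ≈ -4573.0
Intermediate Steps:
Function('r')(W) = Add(9, Pow(Add(-34, W), -1)) (Function('r')(W) = Add(9, Pow(Add(W, -34), -1)) = Add(9, Pow(Add(-34, W), -1)))
Add(-4582, Function('r')(c)) = Add(-4582, Mul(Pow(Add(-34, -42), -1), Add(-305, Mul(9, -42)))) = Add(-4582, Mul(Pow(-76, -1), Add(-305, -378))) = Add(-4582, Mul(Rational(-1, 76), -683)) = Add(-4582, Rational(683, 76)) = Rational(-347549, 76)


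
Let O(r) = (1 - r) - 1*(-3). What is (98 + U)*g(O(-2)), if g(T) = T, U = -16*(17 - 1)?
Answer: -948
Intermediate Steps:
O(r) = 4 - r (O(r) = (1 - r) + 3 = 4 - r)
U = -256 (U = -16*16 = -256)
(98 + U)*g(O(-2)) = (98 - 256)*(4 - 1*(-2)) = -158*(4 + 2) = -158*6 = -948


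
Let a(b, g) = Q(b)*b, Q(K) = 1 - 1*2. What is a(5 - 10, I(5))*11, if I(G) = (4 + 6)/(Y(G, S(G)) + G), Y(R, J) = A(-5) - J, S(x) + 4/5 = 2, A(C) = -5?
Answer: 55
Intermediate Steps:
Q(K) = -1 (Q(K) = 1 - 2 = -1)
S(x) = 6/5 (S(x) = -4/5 + 2 = 6/5)
Y(R, J) = -5 - J
I(G) = 10/(-31/5 + G) (I(G) = (4 + 6)/((-5 - 1*6/5) + G) = 10/((-5 - 6/5) + G) = 10/(-31/5 + G))
a(b, g) = -b
a(5 - 10, I(5))*11 = -(5 - 10)*11 = -1*(-5)*11 = 5*11 = 55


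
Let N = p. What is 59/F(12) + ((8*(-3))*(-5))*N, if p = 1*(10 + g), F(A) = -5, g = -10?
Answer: -59/5 ≈ -11.800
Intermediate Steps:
p = 0 (p = 1*(10 - 10) = 1*0 = 0)
N = 0
59/F(12) + ((8*(-3))*(-5))*N = 59/(-5) + ((8*(-3))*(-5))*0 = 59*(-⅕) - 24*(-5)*0 = -59/5 + 120*0 = -59/5 + 0 = -59/5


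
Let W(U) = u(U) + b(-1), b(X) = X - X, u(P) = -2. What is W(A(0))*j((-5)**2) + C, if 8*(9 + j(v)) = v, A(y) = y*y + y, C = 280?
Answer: 1167/4 ≈ 291.75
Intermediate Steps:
A(y) = y + y**2 (A(y) = y**2 + y = y + y**2)
b(X) = 0
W(U) = -2 (W(U) = -2 + 0 = -2)
j(v) = -9 + v/8
W(A(0))*j((-5)**2) + C = -2*(-9 + (1/8)*(-5)**2) + 280 = -2*(-9 + (1/8)*25) + 280 = -2*(-9 + 25/8) + 280 = -2*(-47/8) + 280 = 47/4 + 280 = 1167/4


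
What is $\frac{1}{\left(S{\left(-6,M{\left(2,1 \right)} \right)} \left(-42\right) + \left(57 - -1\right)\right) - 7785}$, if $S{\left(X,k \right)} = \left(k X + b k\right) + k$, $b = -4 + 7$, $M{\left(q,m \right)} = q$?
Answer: $- \frac{1}{7559} \approx -0.00013229$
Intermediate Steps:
$b = 3$
$S{\left(X,k \right)} = 4 k + X k$ ($S{\left(X,k \right)} = \left(k X + 3 k\right) + k = \left(X k + 3 k\right) + k = \left(3 k + X k\right) + k = 4 k + X k$)
$\frac{1}{\left(S{\left(-6,M{\left(2,1 \right)} \right)} \left(-42\right) + \left(57 - -1\right)\right) - 7785} = \frac{1}{\left(2 \left(4 - 6\right) \left(-42\right) + \left(57 - -1\right)\right) - 7785} = \frac{1}{\left(2 \left(-2\right) \left(-42\right) + \left(57 + 1\right)\right) - 7785} = \frac{1}{\left(\left(-4\right) \left(-42\right) + 58\right) - 7785} = \frac{1}{\left(168 + 58\right) - 7785} = \frac{1}{226 - 7785} = \frac{1}{-7559} = - \frac{1}{7559}$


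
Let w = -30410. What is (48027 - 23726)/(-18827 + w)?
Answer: -24301/49237 ≈ -0.49355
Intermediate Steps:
(48027 - 23726)/(-18827 + w) = (48027 - 23726)/(-18827 - 30410) = 24301/(-49237) = 24301*(-1/49237) = -24301/49237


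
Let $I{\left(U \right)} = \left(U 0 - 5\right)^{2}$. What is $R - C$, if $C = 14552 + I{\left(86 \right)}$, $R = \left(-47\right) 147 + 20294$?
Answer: $-1192$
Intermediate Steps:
$I{\left(U \right)} = 25$ ($I{\left(U \right)} = \left(0 - 5\right)^{2} = \left(-5\right)^{2} = 25$)
$R = 13385$ ($R = -6909 + 20294 = 13385$)
$C = 14577$ ($C = 14552 + 25 = 14577$)
$R - C = 13385 - 14577 = -1192$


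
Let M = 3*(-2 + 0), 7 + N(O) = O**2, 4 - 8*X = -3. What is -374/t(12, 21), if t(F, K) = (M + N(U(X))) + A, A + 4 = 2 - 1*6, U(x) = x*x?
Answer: 1531904/83615 ≈ 18.321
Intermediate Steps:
X = 7/8 (X = 1/2 - 1/8*(-3) = 1/2 + 3/8 = 7/8 ≈ 0.87500)
U(x) = x**2
A = -8 (A = -4 + (2 - 1*6) = -4 + (2 - 6) = -4 - 4 = -8)
N(O) = -7 + O**2
M = -6 (M = 3*(-2) = -6)
t(F, K) = -83615/4096 (t(F, K) = (-6 + (-7 + ((7/8)**2)**2)) - 8 = (-6 + (-7 + (49/64)**2)) - 8 = (-6 + (-7 + 2401/4096)) - 8 = (-6 - 26271/4096) - 8 = -50847/4096 - 8 = -83615/4096)
-374/t(12, 21) = -374/(-83615/4096) = -374*(-4096/83615) = 1531904/83615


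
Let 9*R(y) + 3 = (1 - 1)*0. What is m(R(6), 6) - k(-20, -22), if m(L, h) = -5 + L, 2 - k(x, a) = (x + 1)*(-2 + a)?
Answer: 1346/3 ≈ 448.67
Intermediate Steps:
k(x, a) = 2 - (1 + x)*(-2 + a) (k(x, a) = 2 - (x + 1)*(-2 + a) = 2 - (1 + x)*(-2 + a))
R(y) = -1/3 (R(y) = -1/3 + ((1 - 1)*0)/9 = -1/3 + (0*0)/9 = -1/3 + (1/9)*0 = -1/3 + 0 = -1/3)
m(R(6), 6) - k(-20, -22) = (-5 - 1/3) - (4 - 1*(-22) + 2*(-20) - 1*(-22)*(-20)) = -16/3 - (4 + 22 - 40 - 440) = -16/3 - 1*(-454) = -16/3 + 454 = 1346/3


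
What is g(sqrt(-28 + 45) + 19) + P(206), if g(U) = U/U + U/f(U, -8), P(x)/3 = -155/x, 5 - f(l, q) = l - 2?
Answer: -76359/26162 + 7*sqrt(17)/127 ≈ -2.6914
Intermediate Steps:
f(l, q) = 7 - l (f(l, q) = 5 - (l - 2) = 5 - (-2 + l) = 5 + (2 - l) = 7 - l)
P(x) = -465/x (P(x) = 3*(-155/x) = -465/x)
g(U) = 1 + U/(7 - U) (g(U) = U/U + U/(7 - U) = 1 + U/(7 - U))
g(sqrt(-28 + 45) + 19) + P(206) = -7/(-7 + (sqrt(-28 + 45) + 19)) - 465/206 = -7/(-7 + (sqrt(17) + 19)) - 465*1/206 = -7/(-7 + (19 + sqrt(17))) - 465/206 = -7/(12 + sqrt(17)) - 465/206 = -465/206 - 7/(12 + sqrt(17))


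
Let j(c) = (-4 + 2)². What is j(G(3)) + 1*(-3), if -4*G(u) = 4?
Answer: 1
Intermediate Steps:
G(u) = -1 (G(u) = -¼*4 = -1)
j(c) = 4 (j(c) = (-2)² = 4)
j(G(3)) + 1*(-3) = 4 + 1*(-3) = 4 - 3 = 1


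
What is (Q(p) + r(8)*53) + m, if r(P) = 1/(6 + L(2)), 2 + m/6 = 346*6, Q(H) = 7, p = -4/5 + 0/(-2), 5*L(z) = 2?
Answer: 398697/32 ≈ 12459.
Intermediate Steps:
L(z) = ⅖ (L(z) = (⅕)*2 = ⅖)
p = -⅘ (p = -4*⅕ + 0*(-½) = -⅘ + 0 = -⅘ ≈ -0.80000)
m = 12444 (m = -12 + 6*(346*6) = -12 + 6*2076 = -12 + 12456 = 12444)
r(P) = 5/32 (r(P) = 1/(6 + ⅖) = 1/(32/5) = 5/32)
(Q(p) + r(8)*53) + m = (7 + (5/32)*53) + 12444 = (7 + 265/32) + 12444 = 489/32 + 12444 = 398697/32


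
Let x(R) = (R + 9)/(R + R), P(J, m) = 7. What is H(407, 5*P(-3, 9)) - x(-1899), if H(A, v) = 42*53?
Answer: 469581/211 ≈ 2225.5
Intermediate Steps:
x(R) = (9 + R)/(2*R) (x(R) = (9 + R)/((2*R)) = (9 + R)*(1/(2*R)) = (9 + R)/(2*R))
H(A, v) = 2226
H(407, 5*P(-3, 9)) - x(-1899) = 2226 - (9 - 1899)/(2*(-1899)) = 2226 - (-1)*(-1890)/(2*1899) = 2226 - 1*105/211 = 2226 - 105/211 = 469581/211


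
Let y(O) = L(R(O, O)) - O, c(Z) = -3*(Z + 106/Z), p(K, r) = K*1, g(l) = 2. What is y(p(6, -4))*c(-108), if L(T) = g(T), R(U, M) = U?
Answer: -11770/9 ≈ -1307.8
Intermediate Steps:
L(T) = 2
p(K, r) = K
c(Z) = -318/Z - 3*Z
y(O) = 2 - O
y(p(6, -4))*c(-108) = (2 - 1*6)*(-318/(-108) - 3*(-108)) = (2 - 6)*(-318*(-1/108) + 324) = -4*(53/18 + 324) = -4*5885/18 = -11770/9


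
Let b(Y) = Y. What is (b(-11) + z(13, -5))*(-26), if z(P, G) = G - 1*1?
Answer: 442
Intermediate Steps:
z(P, G) = -1 + G (z(P, G) = G - 1 = -1 + G)
(b(-11) + z(13, -5))*(-26) = (-11 + (-1 - 5))*(-26) = (-11 - 6)*(-26) = -17*(-26) = 442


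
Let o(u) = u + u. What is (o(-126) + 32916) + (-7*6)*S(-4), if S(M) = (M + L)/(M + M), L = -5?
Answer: 130467/4 ≈ 32617.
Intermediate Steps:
o(u) = 2*u
S(M) = (-5 + M)/(2*M) (S(M) = (M - 5)/(M + M) = (-5 + M)/((2*M)) = (-5 + M)*(1/(2*M)) = (-5 + M)/(2*M))
(o(-126) + 32916) + (-7*6)*S(-4) = (2*(-126) + 32916) + (-7*6)*((½)*(-5 - 4)/(-4)) = (-252 + 32916) - 21*(-1)*(-9)/4 = 32664 - 42*9/8 = 32664 - 189/4 = 130467/4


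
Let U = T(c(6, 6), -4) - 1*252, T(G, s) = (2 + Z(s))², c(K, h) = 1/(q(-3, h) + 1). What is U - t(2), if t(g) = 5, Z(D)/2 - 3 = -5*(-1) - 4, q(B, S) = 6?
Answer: -157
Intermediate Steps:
Z(D) = 8 (Z(D) = 6 + 2*(-5*(-1) - 4) = 6 + 2*(5 - 4) = 6 + 2*1 = 6 + 2 = 8)
c(K, h) = ⅐ (c(K, h) = 1/(6 + 1) = 1/7 = ⅐)
T(G, s) = 100 (T(G, s) = (2 + 8)² = 10² = 100)
U = -152 (U = 100 - 1*252 = 100 - 252 = -152)
U - t(2) = -152 - 1*5 = -152 - 5 = -157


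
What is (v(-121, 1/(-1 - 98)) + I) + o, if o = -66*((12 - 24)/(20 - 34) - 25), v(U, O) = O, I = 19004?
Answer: 14274011/693 ≈ 20597.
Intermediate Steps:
o = 11154/7 (o = -66*(-12/(-14) - 25) = -66*(-12*(-1/14) - 25) = -66*(6/7 - 25) = -66*(-169/7) = 11154/7 ≈ 1593.4)
(v(-121, 1/(-1 - 98)) + I) + o = (1/(-1 - 98) + 19004) + 11154/7 = (1/(-99) + 19004) + 11154/7 = (-1/99 + 19004) + 11154/7 = 1881395/99 + 11154/7 = 14274011/693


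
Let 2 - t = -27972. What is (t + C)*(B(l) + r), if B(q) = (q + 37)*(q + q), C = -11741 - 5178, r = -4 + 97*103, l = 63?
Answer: 249699285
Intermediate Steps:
t = 27974 (t = 2 - 1*(-27972) = 2 + 27972 = 27974)
r = 9987 (r = -4 + 9991 = 9987)
C = -16919
B(q) = 2*q*(37 + q) (B(q) = (37 + q)*(2*q) = 2*q*(37 + q))
(t + C)*(B(l) + r) = (27974 - 16919)*(2*63*(37 + 63) + 9987) = 11055*(2*63*100 + 9987) = 11055*(12600 + 9987) = 11055*22587 = 249699285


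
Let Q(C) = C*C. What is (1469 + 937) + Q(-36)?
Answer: 3702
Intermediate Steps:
Q(C) = C²
(1469 + 937) + Q(-36) = (1469 + 937) + (-36)² = 2406 + 1296 = 3702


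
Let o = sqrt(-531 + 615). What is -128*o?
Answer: -256*sqrt(21) ≈ -1173.1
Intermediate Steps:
o = 2*sqrt(21) (o = sqrt(84) = 2*sqrt(21) ≈ 9.1651)
-128*o = -256*sqrt(21)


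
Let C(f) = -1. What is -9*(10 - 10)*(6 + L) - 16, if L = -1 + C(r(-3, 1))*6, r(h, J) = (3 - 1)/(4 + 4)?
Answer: -16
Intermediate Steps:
r(h, J) = 1/4 (r(h, J) = 2/8 = 2*(1/8) = 1/4)
L = -7 (L = -1 - 1*6 = -1 - 6 = -7)
-9*(10 - 10)*(6 + L) - 16 = -9*(10 - 10)*(6 - 7) - 16 = -0*(-1) - 16 = -9*0 - 16 = 0 - 16 = -16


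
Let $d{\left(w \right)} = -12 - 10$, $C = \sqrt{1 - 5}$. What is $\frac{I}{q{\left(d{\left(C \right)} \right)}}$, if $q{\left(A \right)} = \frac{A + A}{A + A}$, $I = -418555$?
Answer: $-418555$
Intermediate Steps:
$C = 2 i$ ($C = \sqrt{-4} = 2 i \approx 2.0 i$)
$d{\left(w \right)} = -22$
$q{\left(A \right)} = 1$ ($q{\left(A \right)} = \frac{2 A}{2 A} = 2 A \frac{1}{2 A} = 1$)
$\frac{I}{q{\left(d{\left(C \right)} \right)}} = - \frac{418555}{1} = \left(-418555\right) 1 = -418555$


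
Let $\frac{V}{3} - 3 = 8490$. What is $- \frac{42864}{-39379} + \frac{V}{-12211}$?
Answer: $- \frac{479925237}{480856969} \approx -0.99806$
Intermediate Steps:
$V = 25479$ ($V = 9 + 3 \cdot 8490 = 9 + 25470 = 25479$)
$- \frac{42864}{-39379} + \frac{V}{-12211} = - \frac{42864}{-39379} + \frac{25479}{-12211} = \left(-42864\right) \left(- \frac{1}{39379}\right) + 25479 \left(- \frac{1}{12211}\right) = \frac{42864}{39379} - \frac{25479}{12211} = - \frac{479925237}{480856969}$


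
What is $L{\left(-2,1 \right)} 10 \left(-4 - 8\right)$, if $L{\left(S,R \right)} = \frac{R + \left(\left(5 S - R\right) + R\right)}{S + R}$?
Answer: $-1080$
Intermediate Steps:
$L{\left(S,R \right)} = \frac{R + 5 S}{R + S}$ ($L{\left(S,R \right)} = \frac{R + \left(\left(- R + 5 S\right) + R\right)}{R + S} = \frac{R + 5 S}{R + S}$)
$L{\left(-2,1 \right)} 10 \left(-4 - 8\right) = \frac{1 + 5 \left(-2\right)}{1 - 2} \cdot 10 \left(-4 - 8\right) = \frac{1 - 10}{-1} \cdot 10 \left(-4 - 8\right) = \left(-1\right) \left(-9\right) 10 \left(-12\right) = 9 \cdot 10 \left(-12\right) = 90 \left(-12\right) = -1080$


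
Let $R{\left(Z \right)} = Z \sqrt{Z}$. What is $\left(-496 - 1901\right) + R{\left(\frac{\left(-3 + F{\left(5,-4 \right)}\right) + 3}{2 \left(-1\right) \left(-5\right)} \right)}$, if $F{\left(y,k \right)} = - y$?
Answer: $-2397 - \frac{i \sqrt{2}}{4} \approx -2397.0 - 0.35355 i$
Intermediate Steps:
$R{\left(Z \right)} = Z^{\frac{3}{2}}$
$\left(-496 - 1901\right) + R{\left(\frac{\left(-3 + F{\left(5,-4 \right)}\right) + 3}{2 \left(-1\right) \left(-5\right)} \right)} = \left(-496 - 1901\right) + \left(\frac{\left(-3 - 5\right) + 3}{2 \left(-1\right) \left(-5\right)}\right)^{\frac{3}{2}} = \left(-496 - 1901\right) + \left(\frac{\left(-3 - 5\right) + 3}{\left(-2\right) \left(-5\right)}\right)^{\frac{3}{2}} = -2397 + \left(\frac{-8 + 3}{10}\right)^{\frac{3}{2}} = -2397 + \left(\left(-5\right) \frac{1}{10}\right)^{\frac{3}{2}} = -2397 + \left(- \frac{1}{2}\right)^{\frac{3}{2}} = -2397 - \frac{i \sqrt{2}}{4}$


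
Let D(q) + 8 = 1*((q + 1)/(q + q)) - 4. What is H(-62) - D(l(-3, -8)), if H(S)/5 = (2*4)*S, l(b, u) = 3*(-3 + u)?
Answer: -81460/33 ≈ -2468.5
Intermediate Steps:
l(b, u) = -9 + 3*u
H(S) = 40*S (H(S) = 5*((2*4)*S) = 5*(8*S) = 40*S)
D(q) = -12 + (1 + q)/(2*q) (D(q) = -8 + (1*((q + 1)/(q + q)) - 4) = -8 + (1*((1 + q)/((2*q))) - 4) = -8 + (1*((1 + q)*(1/(2*q))) - 4) = -8 + (1*((1 + q)/(2*q)) - 4) = -8 + ((1 + q)/(2*q) - 4) = -8 + (-4 + (1 + q)/(2*q)) = -12 + (1 + q)/(2*q))
H(-62) - D(l(-3, -8)) = 40*(-62) - (1 - 23*(-9 + 3*(-8)))/(2*(-9 + 3*(-8))) = -2480 - (1 - 23*(-9 - 24))/(2*(-9 - 24)) = -2480 - (1 - 23*(-33))/(2*(-33)) = -2480 - (-1)*(1 + 759)/(2*33) = -2480 - (-1)*760/(2*33) = -2480 - 1*(-380/33) = -2480 + 380/33 = -81460/33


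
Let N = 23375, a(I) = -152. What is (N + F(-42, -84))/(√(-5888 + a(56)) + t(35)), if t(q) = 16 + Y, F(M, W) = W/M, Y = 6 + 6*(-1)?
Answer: 46754/787 - 23377*I*√1510/3148 ≈ 59.408 - 288.56*I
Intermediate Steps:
Y = 0 (Y = 6 - 6 = 0)
t(q) = 16 (t(q) = 16 + 0 = 16)
(N + F(-42, -84))/(√(-5888 + a(56)) + t(35)) = (23375 - 84/(-42))/(√(-5888 - 152) + 16) = (23375 - 84*(-1/42))/(√(-6040) + 16) = (23375 + 2)/(2*I*√1510 + 16) = 23377/(16 + 2*I*√1510)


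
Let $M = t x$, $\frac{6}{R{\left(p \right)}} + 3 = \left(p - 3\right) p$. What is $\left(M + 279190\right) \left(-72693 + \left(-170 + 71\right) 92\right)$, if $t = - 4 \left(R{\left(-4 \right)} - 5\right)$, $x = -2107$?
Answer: $- \frac{488909689218}{25} \approx -1.9556 \cdot 10^{10}$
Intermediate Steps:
$R{\left(p \right)} = \frac{6}{-3 + p \left(-3 + p\right)}$ ($R{\left(p \right)} = \frac{6}{-3 + \left(p - 3\right) p} = \frac{6}{-3 + \left(-3 + p\right) p} = \frac{6}{-3 + p \left(-3 + p\right)}$)
$t = \frac{476}{25}$ ($t = - 4 \left(\frac{6}{-3 + \left(-4\right)^{2} - -12} - 5\right) = - 4 \left(\frac{6}{-3 + 16 + 12} - 5\right) = - 4 \left(\frac{6}{25} - 5\right) = \left(-4\right) \left(- \frac{119}{25}\right) = \frac{476}{25} \approx 19.04$)
$M = - \frac{1002932}{25}$ ($M = \frac{476}{25} \left(-2107\right) = - \frac{1002932}{25} \approx -40117.0$)
$\left(M + 279190\right) \left(-72693 + \left(-170 + 71\right) 92\right) = \left(- \frac{1002932}{25} + 279190\right) \left(-72693 + \left(-170 + 71\right) 92\right) = \frac{5976818 \left(-72693 - 9108\right)}{25} = \frac{5976818}{25} \left(-81801\right) = - \frac{488909689218}{25}$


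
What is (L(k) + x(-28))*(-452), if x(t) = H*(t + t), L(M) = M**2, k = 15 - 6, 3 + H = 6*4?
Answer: 494940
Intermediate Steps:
H = 21 (H = -3 + 6*4 = -3 + 24 = 21)
k = 9
x(t) = 42*t (x(t) = 21*(t + t) = 21*(2*t) = 42*t)
(L(k) + x(-28))*(-452) = (9**2 + 42*(-28))*(-452) = (81 - 1176)*(-452) = -1095*(-452) = 494940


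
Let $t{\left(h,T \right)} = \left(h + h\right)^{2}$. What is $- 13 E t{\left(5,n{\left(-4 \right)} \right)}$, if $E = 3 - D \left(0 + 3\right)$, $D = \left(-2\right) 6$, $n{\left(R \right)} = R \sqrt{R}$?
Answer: $-50700$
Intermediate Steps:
$n{\left(R \right)} = R^{\frac{3}{2}}$
$t{\left(h,T \right)} = 4 h^{2}$ ($t{\left(h,T \right)} = \left(2 h\right)^{2} = 4 h^{2}$)
$D = -12$
$E = 39$ ($E = 3 - - 12 \left(0 + 3\right) = 3 - \left(-12\right) 3 = 3 - -36 = 3 + 36 = 39$)
$- 13 E t{\left(5,n{\left(-4 \right)} \right)} = \left(-13\right) 39 \cdot 4 \cdot 5^{2} = - 507 \cdot 4 \cdot 25 = \left(-507\right) 100 = -50700$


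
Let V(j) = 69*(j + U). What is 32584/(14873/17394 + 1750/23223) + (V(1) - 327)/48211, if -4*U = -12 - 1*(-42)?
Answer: 423035551149603849/12079593209846 ≈ 35021.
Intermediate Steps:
U = -15/2 (U = -(-12 - 1*(-42))/4 = -(-12 + 42)/4 = -1/4*30 = -15/2 ≈ -7.5000)
V(j) = -1035/2 + 69*j (V(j) = 69*(j - 15/2) = 69*(-15/2 + j) = -1035/2 + 69*j)
32584/(14873/17394 + 1750/23223) + (V(1) - 327)/48211 = 32584/(14873/17394 + 1750/23223) + ((-1035/2 + 69*1) - 327)/48211 = 32584/(14873*(1/17394) + 1750*(1/23223)) + ((-1035/2 + 69) - 327)*(1/48211) = 32584/(14873/17394 + 1750/23223) + (-897/2 - 327)*(1/48211) = 32584/(125278393/134646954) - 1551/2*1/48211 = 32584*(134646954/125278393) - 1551/96422 = 4387336349136/125278393 - 1551/96422 = 423035551149603849/12079593209846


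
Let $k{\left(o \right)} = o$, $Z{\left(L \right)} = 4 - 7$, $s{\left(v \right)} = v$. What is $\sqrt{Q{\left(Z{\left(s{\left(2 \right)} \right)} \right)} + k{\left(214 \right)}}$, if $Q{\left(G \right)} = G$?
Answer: $\sqrt{211} \approx 14.526$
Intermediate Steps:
$Z{\left(L \right)} = -3$
$\sqrt{Q{\left(Z{\left(s{\left(2 \right)} \right)} \right)} + k{\left(214 \right)}} = \sqrt{-3 + 214} = \sqrt{211}$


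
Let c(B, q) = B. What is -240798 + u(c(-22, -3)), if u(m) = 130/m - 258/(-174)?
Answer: -76815974/319 ≈ -2.4080e+5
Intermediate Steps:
u(m) = 43/29 + 130/m (u(m) = 130/m - 258*(-1/174) = 130/m + 43/29 = 43/29 + 130/m)
-240798 + u(c(-22, -3)) = -240798 + (43/29 + 130/(-22)) = -240798 + (43/29 + 130*(-1/22)) = -240798 + (43/29 - 65/11) = -240798 - 1412/319 = -76815974/319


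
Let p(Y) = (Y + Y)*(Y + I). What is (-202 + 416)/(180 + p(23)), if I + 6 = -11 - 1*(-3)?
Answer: 107/297 ≈ 0.36027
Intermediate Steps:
I = -14 (I = -6 + (-11 - 1*(-3)) = -6 + (-11 + 3) = -6 - 8 = -14)
p(Y) = 2*Y*(-14 + Y) (p(Y) = (Y + Y)*(Y - 14) = (2*Y)*(-14 + Y) = 2*Y*(-14 + Y))
(-202 + 416)/(180 + p(23)) = (-202 + 416)/(180 + 2*23*(-14 + 23)) = 214/(180 + 2*23*9) = 214/(180 + 414) = 214/594 = 214*(1/594) = 107/297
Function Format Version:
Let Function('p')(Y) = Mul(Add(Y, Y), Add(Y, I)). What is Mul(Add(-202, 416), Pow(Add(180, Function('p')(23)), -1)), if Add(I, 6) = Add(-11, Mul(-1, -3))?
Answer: Rational(107, 297) ≈ 0.36027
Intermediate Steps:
I = -14 (I = Add(-6, Add(-11, Mul(-1, -3))) = Add(-6, Add(-11, 3)) = Add(-6, -8) = -14)
Function('p')(Y) = Mul(2, Y, Add(-14, Y)) (Function('p')(Y) = Mul(Add(Y, Y), Add(Y, -14)) = Mul(Mul(2, Y), Add(-14, Y)) = Mul(2, Y, Add(-14, Y)))
Mul(Add(-202, 416), Pow(Add(180, Function('p')(23)), -1)) = Mul(Add(-202, 416), Pow(Add(180, Mul(2, 23, Add(-14, 23))), -1)) = Mul(214, Pow(Add(180, Mul(2, 23, 9)), -1)) = Mul(214, Pow(Add(180, 414), -1)) = Mul(214, Pow(594, -1)) = Mul(214, Rational(1, 594)) = Rational(107, 297)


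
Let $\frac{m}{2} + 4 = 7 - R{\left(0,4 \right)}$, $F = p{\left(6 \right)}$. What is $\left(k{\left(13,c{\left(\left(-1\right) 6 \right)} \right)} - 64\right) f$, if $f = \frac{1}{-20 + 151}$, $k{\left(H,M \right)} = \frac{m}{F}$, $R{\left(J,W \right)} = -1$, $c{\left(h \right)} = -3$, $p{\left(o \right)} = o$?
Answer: $- \frac{188}{393} \approx -0.47837$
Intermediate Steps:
$F = 6$
$m = 8$ ($m = -8 + 2 \left(7 - -1\right) = -8 + 2 \left(7 + 1\right) = -8 + 2 \cdot 8 = -8 + 16 = 8$)
$k{\left(H,M \right)} = \frac{4}{3}$ ($k{\left(H,M \right)} = \frac{8}{6} = 8 \cdot \frac{1}{6} = \frac{4}{3}$)
$f = \frac{1}{131} \approx 0.0076336$
$\left(k{\left(13,c{\left(\left(-1\right) 6 \right)} \right)} - 64\right) f = \left(\frac{4}{3} - 64\right) \frac{1}{131} = \left(- \frac{188}{3}\right) \frac{1}{131} = - \frac{188}{393}$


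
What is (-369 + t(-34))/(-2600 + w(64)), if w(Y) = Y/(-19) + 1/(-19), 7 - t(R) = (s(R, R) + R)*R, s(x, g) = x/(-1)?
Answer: 6878/49465 ≈ 0.13905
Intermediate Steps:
s(x, g) = -x (s(x, g) = x*(-1) = -x)
t(R) = 7 (t(R) = 7 - (-R + R)*R = 7 - 0*R = 7 - 1*0 = 7 + 0 = 7)
w(Y) = -1/19 - Y/19 (w(Y) = Y*(-1/19) + 1*(-1/19) = -Y/19 - 1/19 = -1/19 - Y/19)
(-369 + t(-34))/(-2600 + w(64)) = (-369 + 7)/(-2600 + (-1/19 - 1/19*64)) = -362/(-2600 + (-1/19 - 64/19)) = -362/(-2600 - 65/19) = -362/(-49465/19) = -362*(-19/49465) = 6878/49465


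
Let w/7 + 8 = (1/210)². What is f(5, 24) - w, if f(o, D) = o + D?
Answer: 535499/6300 ≈ 85.000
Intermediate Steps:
f(o, D) = D + o
w = -352799/6300 (w = -56 + 7*(1/210)² = -56 + 7*(1/44100) = -56 + 1/6300 = -352799/6300 ≈ -56.000)
f(5, 24) - w = (24 + 5) - 1*(-352799/6300) = 29 + 352799/6300 = 535499/6300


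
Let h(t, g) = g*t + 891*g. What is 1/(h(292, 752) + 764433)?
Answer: 1/1654049 ≈ 6.0458e-7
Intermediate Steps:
h(t, g) = 891*g + g*t
1/(h(292, 752) + 764433) = 1/(752*(891 + 292) + 764433) = 1/(752*1183 + 764433) = 1/(889616 + 764433) = 1/1654049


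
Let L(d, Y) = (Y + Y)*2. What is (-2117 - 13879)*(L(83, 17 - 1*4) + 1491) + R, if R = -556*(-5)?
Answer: -24679048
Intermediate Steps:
L(d, Y) = 4*Y (L(d, Y) = (2*Y)*2 = 4*Y)
R = 2780
(-2117 - 13879)*(L(83, 17 - 1*4) + 1491) + R = (-2117 - 13879)*(4*(17 - 1*4) + 1491) + 2780 = -15996*(4*(17 - 4) + 1491) + 2780 = -15996*(4*13 + 1491) + 2780 = -15996*(52 + 1491) + 2780 = -15996*1543 + 2780 = -24681828 + 2780 = -24679048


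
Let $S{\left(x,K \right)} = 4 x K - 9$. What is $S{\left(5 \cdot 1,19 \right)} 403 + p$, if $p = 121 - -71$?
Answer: $149705$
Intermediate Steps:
$p = 192$ ($p = 121 + 71 = 192$)
$S{\left(x,K \right)} = -9 + 4 K x$ ($S{\left(x,K \right)} = 4 K x - 9 = -9 + 4 K x$)
$S{\left(5 \cdot 1,19 \right)} 403 + p = \left(-9 + 4 \cdot 19 \cdot 5 \cdot 1\right) 403 + 192 = \left(-9 + 4 \cdot 19 \cdot 5\right) 403 + 192 = \left(-9 + 380\right) 403 + 192 = 371 \cdot 403 + 192 = 149513 + 192 = 149705$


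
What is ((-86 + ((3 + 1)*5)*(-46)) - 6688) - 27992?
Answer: -35686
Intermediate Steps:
((-86 + ((3 + 1)*5)*(-46)) - 6688) - 27992 = ((-86 + (4*5)*(-46)) - 6688) - 27992 = ((-86 + 20*(-46)) - 6688) - 27992 = ((-86 - 920) - 6688) - 27992 = (-1006 - 6688) - 27992 = -7694 - 27992 = -35686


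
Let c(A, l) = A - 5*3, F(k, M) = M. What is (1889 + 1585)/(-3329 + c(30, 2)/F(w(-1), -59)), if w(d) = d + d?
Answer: -102483/98213 ≈ -1.0435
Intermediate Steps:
w(d) = 2*d
c(A, l) = -15 + A (c(A, l) = A - 15 = -15 + A)
(1889 + 1585)/(-3329 + c(30, 2)/F(w(-1), -59)) = (1889 + 1585)/(-3329 + (-15 + 30)/(-59)) = 3474/(-3329 + 15*(-1/59)) = 3474/(-3329 - 15/59) = 3474/(-196426/59) = 3474*(-59/196426) = -102483/98213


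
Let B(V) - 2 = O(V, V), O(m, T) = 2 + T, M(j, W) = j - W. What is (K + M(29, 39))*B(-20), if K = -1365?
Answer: 22000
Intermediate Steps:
B(V) = 4 + V (B(V) = 2 + (2 + V) = 4 + V)
(K + M(29, 39))*B(-20) = (-1365 + (29 - 1*39))*(4 - 20) = (-1365 + (29 - 39))*(-16) = (-1365 - 10)*(-16) = -1375*(-16) = 22000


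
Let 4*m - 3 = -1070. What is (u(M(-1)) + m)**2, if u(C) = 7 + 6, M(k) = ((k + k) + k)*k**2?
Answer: 1030225/16 ≈ 64389.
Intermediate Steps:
M(k) = 3*k**3 (M(k) = (2*k + k)*k**2 = (3*k)*k**2 = 3*k**3)
m = -1067/4 (m = 3/4 + (1/4)*(-1070) = 3/4 - 535/2 = -1067/4 ≈ -266.75)
u(C) = 13
(u(M(-1)) + m)**2 = (13 - 1067/4)**2 = (-1015/4)**2 = 1030225/16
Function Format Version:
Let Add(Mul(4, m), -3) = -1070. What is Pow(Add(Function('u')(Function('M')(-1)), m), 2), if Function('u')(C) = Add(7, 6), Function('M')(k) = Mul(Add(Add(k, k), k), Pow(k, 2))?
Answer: Rational(1030225, 16) ≈ 64389.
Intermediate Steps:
Function('M')(k) = Mul(3, Pow(k, 3)) (Function('M')(k) = Mul(Add(Mul(2, k), k), Pow(k, 2)) = Mul(Mul(3, k), Pow(k, 2)) = Mul(3, Pow(k, 3)))
m = Rational(-1067, 4) (m = Add(Rational(3, 4), Mul(Rational(1, 4), -1070)) = Add(Rational(3, 4), Rational(-535, 2)) = Rational(-1067, 4) ≈ -266.75)
Function('u')(C) = 13
Pow(Add(Function('u')(Function('M')(-1)), m), 2) = Pow(Add(13, Rational(-1067, 4)), 2) = Pow(Rational(-1015, 4), 2) = Rational(1030225, 16)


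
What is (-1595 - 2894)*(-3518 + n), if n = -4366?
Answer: 35391276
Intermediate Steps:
(-1595 - 2894)*(-3518 + n) = (-1595 - 2894)*(-3518 - 4366) = -4489*(-7884) = 35391276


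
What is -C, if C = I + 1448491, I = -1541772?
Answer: 93281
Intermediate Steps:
C = -93281 (C = -1541772 + 1448491 = -93281)
-C = -1*(-93281) = 93281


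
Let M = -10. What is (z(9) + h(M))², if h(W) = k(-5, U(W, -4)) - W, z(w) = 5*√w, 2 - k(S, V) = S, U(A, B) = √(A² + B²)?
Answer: 1024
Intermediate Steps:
k(S, V) = 2 - S
h(W) = 7 - W (h(W) = (2 - 1*(-5)) - W = (2 + 5) - W = 7 - W)
(z(9) + h(M))² = (5*√9 + (7 - 1*(-10)))² = (5*3 + (7 + 10))² = (15 + 17)² = 32² = 1024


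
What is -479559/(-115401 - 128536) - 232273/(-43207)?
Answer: 77380284514/10539785959 ≈ 7.3417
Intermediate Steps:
-479559/(-115401 - 128536) - 232273/(-43207) = -479559/(-243937) - 232273*(-1/43207) = -479559*(-1/243937) + 232273/43207 = 479559/243937 + 232273/43207 = 77380284514/10539785959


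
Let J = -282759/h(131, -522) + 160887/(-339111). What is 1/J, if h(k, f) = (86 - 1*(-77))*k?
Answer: -2413679061/33107369120 ≈ -0.072905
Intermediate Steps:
h(k, f) = 163*k (h(k, f) = (86 + 77)*k = 163*k)
J = -33107369120/2413679061 (J = -282759/(163*131) + 160887/(-339111) = -282759/21353 + 160887*(-1/339111) = -282759*1/21353 - 53629/113037 = -282759/21353 - 53629/113037 = -33107369120/2413679061 ≈ -13.717)
1/J = 1/(-33107369120/2413679061) = -2413679061/33107369120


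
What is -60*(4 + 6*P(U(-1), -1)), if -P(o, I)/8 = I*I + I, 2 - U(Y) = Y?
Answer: -240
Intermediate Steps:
U(Y) = 2 - Y
P(o, I) = -8*I - 8*I² (P(o, I) = -8*(I*I + I) = -8*(I² + I) = -8*(I + I²) = -8*I - 8*I²)
-60*(4 + 6*P(U(-1), -1)) = -60*(4 + 6*(-8*(-1)*(1 - 1))) = -60*(4 + 6*(-8*(-1)*0)) = -60*(4 + 6*0) = -60*(4 + 0) = -60*4 = -240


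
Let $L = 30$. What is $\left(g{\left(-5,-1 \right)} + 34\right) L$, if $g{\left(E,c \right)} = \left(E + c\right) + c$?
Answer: $810$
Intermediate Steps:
$g{\left(E,c \right)} = E + 2 c$
$\left(g{\left(-5,-1 \right)} + 34\right) L = \left(\left(-5 + 2 \left(-1\right)\right) + 34\right) 30 = \left(\left(-5 - 2\right) + 34\right) 30 = \left(-7 + 34\right) 30 = 27 \cdot 30 = 810$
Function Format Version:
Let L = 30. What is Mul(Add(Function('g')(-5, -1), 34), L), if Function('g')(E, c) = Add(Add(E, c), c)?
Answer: 810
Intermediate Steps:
Function('g')(E, c) = Add(E, Mul(2, c))
Mul(Add(Function('g')(-5, -1), 34), L) = Mul(Add(Add(-5, Mul(2, -1)), 34), 30) = Mul(Add(Add(-5, -2), 34), 30) = Mul(Add(-7, 34), 30) = Mul(27, 30) = 810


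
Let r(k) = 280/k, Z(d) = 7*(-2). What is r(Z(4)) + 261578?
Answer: 261558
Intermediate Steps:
Z(d) = -14
r(Z(4)) + 261578 = 280/(-14) + 261578 = 280*(-1/14) + 261578 = -20 + 261578 = 261558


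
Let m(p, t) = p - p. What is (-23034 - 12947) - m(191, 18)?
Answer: -35981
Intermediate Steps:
m(p, t) = 0
(-23034 - 12947) - m(191, 18) = (-23034 - 12947) - 1*0 = -35981 + 0 = -35981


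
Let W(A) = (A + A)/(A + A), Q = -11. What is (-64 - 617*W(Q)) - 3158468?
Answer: -3159149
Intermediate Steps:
W(A) = 1 (W(A) = (2*A)/((2*A)) = (2*A)*(1/(2*A)) = 1)
(-64 - 617*W(Q)) - 3158468 = (-64 - 617*1) - 3158468 = (-64 - 617) - 3158468 = -681 - 3158468 = -3159149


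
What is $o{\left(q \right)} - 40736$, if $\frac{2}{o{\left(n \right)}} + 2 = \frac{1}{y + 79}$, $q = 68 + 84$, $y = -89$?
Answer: $- \frac{855476}{21} \approx -40737.0$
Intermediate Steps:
$q = 152$
$o{\left(n \right)} = - \frac{20}{21}$ ($o{\left(n \right)} = \frac{2}{-2 + \frac{1}{-89 + 79}} = \frac{2}{-2 + \frac{1}{-10}} = \frac{2}{-2 - \frac{1}{10}} = \frac{2}{- \frac{21}{10}} = 2 \left(- \frac{10}{21}\right) = - \frac{20}{21}$)
$o{\left(q \right)} - 40736 = - \frac{20}{21} - 40736 = - \frac{855476}{21}$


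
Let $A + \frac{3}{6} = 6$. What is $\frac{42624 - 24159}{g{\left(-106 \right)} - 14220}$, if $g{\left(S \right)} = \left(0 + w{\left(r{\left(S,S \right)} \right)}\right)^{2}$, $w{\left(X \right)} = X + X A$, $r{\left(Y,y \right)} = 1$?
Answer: $- \frac{73860}{56711} \approx -1.3024$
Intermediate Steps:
$A = \frac{11}{2}$ ($A = - \frac{1}{2} + 6 = \frac{11}{2} \approx 5.5$)
$w{\left(X \right)} = \frac{13 X}{2}$ ($w{\left(X \right)} = X + X \frac{11}{2} = X + \frac{11 X}{2} = \frac{13 X}{2}$)
$g{\left(S \right)} = \frac{169}{4}$ ($g{\left(S \right)} = \left(0 + \frac{13}{2} \cdot 1\right)^{2} = \left(0 + \frac{13}{2}\right)^{2} = \left(\frac{13}{2}\right)^{2} = \frac{169}{4}$)
$\frac{42624 - 24159}{g{\left(-106 \right)} - 14220} = \frac{42624 - 24159}{\frac{169}{4} - 14220} = \frac{18465}{- \frac{56711}{4}} = 18465 \left(- \frac{4}{56711}\right) = - \frac{73860}{56711}$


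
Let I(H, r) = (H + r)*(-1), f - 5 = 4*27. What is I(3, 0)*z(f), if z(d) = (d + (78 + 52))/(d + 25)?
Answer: -243/46 ≈ -5.2826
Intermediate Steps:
f = 113 (f = 5 + 4*27 = 5 + 108 = 113)
I(H, r) = -H - r
z(d) = (130 + d)/(25 + d) (z(d) = (d + 130)/(25 + d) = (130 + d)/(25 + d))
I(3, 0)*z(f) = (-1*3 - 1*0)*((130 + 113)/(25 + 113)) = (-3 + 0)*(243/138) = -243/46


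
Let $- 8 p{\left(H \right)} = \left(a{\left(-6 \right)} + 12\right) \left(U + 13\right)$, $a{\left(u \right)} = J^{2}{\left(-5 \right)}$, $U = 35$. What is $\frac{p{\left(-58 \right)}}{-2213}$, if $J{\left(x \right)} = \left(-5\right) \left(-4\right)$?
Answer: $\frac{2472}{2213} \approx 1.117$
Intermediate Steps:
$J{\left(x \right)} = 20$
$a{\left(u \right)} = 400$ ($a{\left(u \right)} = 20^{2} = 400$)
$p{\left(H \right)} = -2472$ ($p{\left(H \right)} = - \frac{\left(400 + 12\right) \left(35 + 13\right)}{8} = - \frac{412 \cdot 48}{8} = \left(- \frac{1}{8}\right) 19776 = -2472$)
$\frac{p{\left(-58 \right)}}{-2213} = - \frac{2472}{-2213} = \left(-2472\right) \left(- \frac{1}{2213}\right) = \frac{2472}{2213}$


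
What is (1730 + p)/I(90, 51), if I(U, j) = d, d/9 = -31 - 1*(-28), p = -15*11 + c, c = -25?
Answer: -1540/27 ≈ -57.037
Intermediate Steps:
p = -190 (p = -15*11 - 25 = -165 - 25 = -190)
d = -27 (d = 9*(-31 - 1*(-28)) = 9*(-31 + 28) = 9*(-3) = -27)
I(U, j) = -27
(1730 + p)/I(90, 51) = (1730 - 190)/(-27) = 1540*(-1/27) = -1540/27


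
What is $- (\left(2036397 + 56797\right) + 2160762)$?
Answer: $-4253956$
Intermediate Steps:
$- (\left(2036397 + 56797\right) + 2160762) = - (2093194 + 2160762) = \left(-1\right) 4253956 = -4253956$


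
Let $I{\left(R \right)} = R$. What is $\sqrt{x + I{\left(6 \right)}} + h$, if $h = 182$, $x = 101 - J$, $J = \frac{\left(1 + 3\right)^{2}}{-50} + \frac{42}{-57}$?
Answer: $182 + \frac{3 \sqrt{108357}}{95} \approx 192.4$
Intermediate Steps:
$J = - \frac{502}{475}$ ($J = 4^{2} \left(- \frac{1}{50}\right) + 42 \left(- \frac{1}{57}\right) = 16 \left(- \frac{1}{50}\right) - \frac{14}{19} = - \frac{8}{25} - \frac{14}{19} = - \frac{502}{475} \approx -1.0568$)
$x = \frac{48477}{475}$ ($x = 101 - - \frac{502}{475} = 101 + \frac{502}{475} = \frac{48477}{475} \approx 102.06$)
$\sqrt{x + I{\left(6 \right)}} + h = \sqrt{\frac{48477}{475} + 6} + 182 = \sqrt{\frac{51327}{475}} + 182 = \frac{3 \sqrt{108357}}{95} + 182 = 182 + \frac{3 \sqrt{108357}}{95}$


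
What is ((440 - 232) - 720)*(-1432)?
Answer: 733184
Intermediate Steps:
((440 - 232) - 720)*(-1432) = (208 - 720)*(-1432) = -512*(-1432) = 733184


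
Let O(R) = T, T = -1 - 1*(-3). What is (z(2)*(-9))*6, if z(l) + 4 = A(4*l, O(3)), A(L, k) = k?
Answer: 108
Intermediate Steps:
T = 2 (T = -1 + 3 = 2)
O(R) = 2
z(l) = -2 (z(l) = -4 + 2 = -2)
(z(2)*(-9))*6 = -2*(-9)*6 = 18*6 = 108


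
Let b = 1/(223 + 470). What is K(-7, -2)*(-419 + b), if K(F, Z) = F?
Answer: 290366/99 ≈ 2933.0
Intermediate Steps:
b = 1/693 ≈ 0.0014430
K(-7, -2)*(-419 + b) = -7*(-419 + 1/693) = -7*(-290366/693) = 290366/99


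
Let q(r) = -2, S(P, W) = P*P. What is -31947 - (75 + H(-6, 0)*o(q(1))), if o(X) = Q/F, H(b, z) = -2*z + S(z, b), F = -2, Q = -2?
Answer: -32022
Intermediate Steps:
S(P, W) = P**2
H(b, z) = z**2 - 2*z (H(b, z) = -2*z + z**2 = z**2 - 2*z)
o(X) = 1 (o(X) = -2/(-2) = -2*(-1/2) = 1)
-31947 - (75 + H(-6, 0)*o(q(1))) = -31947 - (75 + (0*(-2 + 0))*1) = -31947 - (75 + (0*(-2))*1) = -31947 - (75 + 0*1) = -31947 - (75 + 0) = -31947 - 1*75 = -31947 - 75 = -32022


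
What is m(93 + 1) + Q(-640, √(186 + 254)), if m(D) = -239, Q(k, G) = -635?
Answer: -874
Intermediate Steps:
m(93 + 1) + Q(-640, √(186 + 254)) = -239 - 635 = -874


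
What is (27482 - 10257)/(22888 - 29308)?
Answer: -3445/1284 ≈ -2.6830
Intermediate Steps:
(27482 - 10257)/(22888 - 29308) = 17225/(-6420) = 17225*(-1/6420) = -3445/1284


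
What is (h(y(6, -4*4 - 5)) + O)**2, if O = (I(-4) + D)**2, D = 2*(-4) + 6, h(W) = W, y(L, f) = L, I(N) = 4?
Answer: 100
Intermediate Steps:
D = -2 (D = -8 + 6 = -2)
O = 4 (O = (4 - 2)**2 = 2**2 = 4)
(h(y(6, -4*4 - 5)) + O)**2 = (6 + 4)**2 = 10**2 = 100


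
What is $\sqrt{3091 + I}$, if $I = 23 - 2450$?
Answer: $2 \sqrt{166} \approx 25.768$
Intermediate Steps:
$I = -2427$ ($I = 23 - 2450 = -2427$)
$\sqrt{3091 + I} = \sqrt{3091 - 2427} = \sqrt{664} = 2 \sqrt{166}$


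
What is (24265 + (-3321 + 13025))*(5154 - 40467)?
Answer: -1199547297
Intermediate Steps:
(24265 + (-3321 + 13025))*(5154 - 40467) = (24265 + 9704)*(-35313) = 33969*(-35313) = -1199547297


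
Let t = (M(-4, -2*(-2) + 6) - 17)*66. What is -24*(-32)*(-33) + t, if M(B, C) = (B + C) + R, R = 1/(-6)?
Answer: -26081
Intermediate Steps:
R = -1/6 ≈ -0.16667
M(B, C) = -1/6 + B + C (M(B, C) = (B + C) - 1/6 = -1/6 + B + C)
t = -737 (t = ((-1/6 - 4 + (-2*(-2) + 6)) - 17)*66 = ((-1/6 - 4 + (4 + 6)) - 17)*66 = ((-1/6 - 4 + 10) - 17)*66 = (35/6 - 17)*66 = -67/6*66 = -737)
-24*(-32)*(-33) + t = -24*(-32)*(-33) - 737 = 768*(-33) - 737 = -25344 - 737 = -26081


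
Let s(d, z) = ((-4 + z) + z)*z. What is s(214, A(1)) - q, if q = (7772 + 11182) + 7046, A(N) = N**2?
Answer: -26002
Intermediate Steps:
q = 26000 (q = 18954 + 7046 = 26000)
s(d, z) = z*(-4 + 2*z) (s(d, z) = (-4 + 2*z)*z = z*(-4 + 2*z))
s(214, A(1)) - q = 2*1**2*(-2 + 1**2) - 1*26000 = 2*1*(-2 + 1) - 26000 = 2*1*(-1) - 26000 = -2 - 26000 = -26002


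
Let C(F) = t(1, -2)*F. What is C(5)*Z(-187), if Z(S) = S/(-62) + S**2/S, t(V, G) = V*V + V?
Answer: -57035/31 ≈ -1839.8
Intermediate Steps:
t(V, G) = V + V**2 (t(V, G) = V**2 + V = V + V**2)
C(F) = 2*F (C(F) = (1*(1 + 1))*F = (1*2)*F = 2*F)
Z(S) = 61*S/62 (Z(S) = S*(-1/62) + S = -S/62 + S = 61*S/62)
C(5)*Z(-187) = (2*5)*((61/62)*(-187)) = 10*(-11407/62) = -57035/31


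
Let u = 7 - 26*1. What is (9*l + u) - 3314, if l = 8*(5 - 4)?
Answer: -3261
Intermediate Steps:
l = 8 (l = 8*1 = 8)
u = -19 (u = 7 - 26 = -19)
(9*l + u) - 3314 = (9*8 - 19) - 3314 = (72 - 19) - 3314 = 53 - 3314 = -3261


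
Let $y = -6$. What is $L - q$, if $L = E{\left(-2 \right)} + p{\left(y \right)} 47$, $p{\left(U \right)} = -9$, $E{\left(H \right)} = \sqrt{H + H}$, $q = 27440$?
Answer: $-27863 + 2 i \approx -27863.0 + 2.0 i$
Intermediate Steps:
$E{\left(H \right)} = \sqrt{2} \sqrt{H}$ ($E{\left(H \right)} = \sqrt{2 H} = \sqrt{2} \sqrt{H}$)
$L = -423 + 2 i$ ($L = \sqrt{2} \sqrt{-2} - 423 = \sqrt{2} i \sqrt{2} - 423 = 2 i - 423 = -423 + 2 i \approx -423.0 + 2.0 i$)
$L - q = \left(-423 + 2 i\right) - 27440 = -27863 + 2 i$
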